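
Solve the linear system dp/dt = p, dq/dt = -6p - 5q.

p(t) = c_2e^(t), q(t) = -c_1e^(-5t) - c_2e^(t)

Coefficient matrix A = [[1, 0], [-6, -5]].
Characteristic polynomial det(A - λI) = λ^2 + 4λ - 5 = 0.
Eigenvalues λ = -5, 1.
For λ=-5: (A-λI) row 1 is [6, 0], so an eigenvector is (0, -1).
For λ=1: (A-λI) row 2 is [-6, -6], so an eigenvector is (1, -1).
General solution: c_1e^(-5t)(0,-1) + c_2e^(t)(1,-1).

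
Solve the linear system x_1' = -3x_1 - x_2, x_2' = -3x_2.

Coefficient matrix A = [[-3, -1], [0, -3]].
Characteristic polynomial det(A - λI) = λ^2 + 6λ + 9 = 0.
Single eigenvalue λ = -3 with algebraic multiplicity 2.
Eigenvector v = (-1,0); generalized eigenvector w with (A-λI)w=v is (-2,1).
General solution: e^(-3t)[C_1·v + C_2·(t·v + w)].

x_1(t) = -C_1e^(-3t) - C_2te^(-3t) - 2C_2e^(-3t), x_2(t) = C_2e^(-3t)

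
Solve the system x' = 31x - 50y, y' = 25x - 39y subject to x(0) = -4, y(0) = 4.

Coefficient matrix A = [[31, -50], [25, -39]].
Characteristic polynomial det(A - λI) = λ^2 + 8λ + 41 = 0.
Eigenvalues λ = -4 ± 5i (complex conjugate pair).
For λ=-4+5i: an eigenvector is (3,2) - i(1,1) = (3 - i, 2 - i).
A real fundamental pair from Re and Im of e^((-4+5i)t)v: X_1 = e^(-4t)(cos(5t)·(3,2) + sin(5t)·(1,1)), X_2 = e^(-4t)(sin(5t)·(3,2) - cos(5t)·(1,1)).
General solution: C_1X_1 + C_2X_2.
Applying x(0)=-4, y(0)=4 gives C_1=-8, C_2=-20.

x(t) = -68e^(-4t)sin(5t) - 4e^(-4t)cos(5t), y(t) = -48e^(-4t)sin(5t) + 4e^(-4t)cos(5t)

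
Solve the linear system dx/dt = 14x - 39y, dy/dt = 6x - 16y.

x(t) = -2C_1e^(-t)sin(3t) - 3C_1e^(-t)cos(3t) - 3C_2e^(-t)sin(3t) + 2C_2e^(-t)cos(3t), y(t) = -C_1e^(-t)sin(3t) - C_1e^(-t)cos(3t) - C_2e^(-t)sin(3t) + C_2e^(-t)cos(3t)

Coefficient matrix A = [[14, -39], [6, -16]].
Characteristic polynomial det(A - λI) = λ^2 + 2λ + 10 = 0.
Eigenvalues λ = -1 ± 3i (complex conjugate pair).
For λ=-1+3i: an eigenvector is (-3,-1) - i(-2,-1) = (-3 + 2i, -1 + i).
A real fundamental pair from Re and Im of e^((-1+3i)t)v: X_1 = e^(-t)(cos(3t)·(-3,-1) + sin(3t)·(-2,-1)), X_2 = e^(-t)(sin(3t)·(-3,-1) - cos(3t)·(-2,-1)).
General solution: C_1X_1 + C_2X_2.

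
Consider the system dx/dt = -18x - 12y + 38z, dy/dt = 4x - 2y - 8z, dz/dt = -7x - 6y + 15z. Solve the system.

Coefficient matrix A = [[-18, -12, 38], [4, -2, -8], [-7, -6, 15]].
det(A - λI) = 0 gives eigenvalues λ = -4, -2, 1.
For λ=-4: eigenvector (-1,-2,-1).
For λ=-2: eigenvector (4,1,2).
For λ=1: eigenvector (2,0,1).
General solution: C_1e^(-4t)(-1,-2,-1) + C_2e^(-2t)(4,1,2) + C_3e^(t)(2,0,1).

x(t) = -C_1e^(-4t) + 4C_2e^(-2t) + 2C_3e^(t), y(t) = -2C_1e^(-4t) + C_2e^(-2t), z(t) = -C_1e^(-4t) + 2C_2e^(-2t) + C_3e^(t)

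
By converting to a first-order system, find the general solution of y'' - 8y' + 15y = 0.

y(t) = c_1e^(5t) + c_2e^(3t)

Let x_1 = y, x_2 = y'. Then x_1' = x_2 and x_2' = -15x_1 + 8x_2.
A = [[0,1],[-15,8]]; det(A-λI) = λ^2 - 8λ + 15.
Eigenvalues λ = 5, 3 with eigenvectors (1,5), (1,3).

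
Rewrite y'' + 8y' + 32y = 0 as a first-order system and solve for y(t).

Let x_1 = y, x_2 = y'. Then x_1' = x_2 and x_2' = -32x_1 - 8x_2.
A = [[0,1],[-32,-8]]; det(A-λI) = λ^2 + 8λ + 32.
Eigenvalues λ = -4 ± 4i.

y(t) = c_1e^(-4t)cos(4t) + c_2e^(-4t)sin(4t)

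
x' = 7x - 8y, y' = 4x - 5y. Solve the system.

x(t) = -2C_1e^(3t) - C_2e^(-t), y(t) = -C_1e^(3t) - C_2e^(-t)

Coefficient matrix A = [[7, -8], [4, -5]].
Characteristic polynomial det(A - λI) = λ^2 - 2λ - 3 = 0.
Eigenvalues λ = 3, -1.
For λ=3: (A-λI) row 1 is [4, -8], so an eigenvector is (-2, -1).
For λ=-1: (A-λI) row 1 is [8, -8], so an eigenvector is (-1, -1).
General solution: C_1e^(3t)(-2,-1) + C_2e^(-t)(-1,-1).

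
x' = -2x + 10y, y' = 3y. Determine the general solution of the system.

x(t) = C_1e^(-2t) - 2C_2e^(3t), y(t) = -C_2e^(3t)

Coefficient matrix A = [[-2, 10], [0, 3]].
Characteristic polynomial det(A - λI) = λ^2 - λ - 6 = 0.
Eigenvalues λ = -2, 3.
For λ=-2: (A-λI) row 1 is [0, 10], so an eigenvector is (1, 0).
For λ=3: (A-λI) row 1 is [-5, 10], so an eigenvector is (-2, -1).
General solution: C_1e^(-2t)(1,0) + C_2e^(3t)(-2,-1).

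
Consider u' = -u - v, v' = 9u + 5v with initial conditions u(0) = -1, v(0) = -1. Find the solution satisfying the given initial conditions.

Coefficient matrix A = [[-1, -1], [9, 5]].
Characteristic polynomial det(A - λI) = λ^2 - 4λ + 4 = 0.
Single eigenvalue λ = 2 with algebraic multiplicity 2.
Eigenvector v = (-1,3); generalized eigenvector w with (A-λI)w=v is (0,1).
General solution: e^(2t)[K_1·v + K_2·(t·v + w)].
Applying u(0)=-1, v(0)=-1 gives K_1=1, K_2=-4.

u(t) = 4te^(2t) - e^(2t), v(t) = -12te^(2t) - e^(2t)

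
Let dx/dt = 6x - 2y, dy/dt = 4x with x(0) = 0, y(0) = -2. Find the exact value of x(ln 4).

480

A = [[6,-2],[4,0]]; eigenvalues λ = 2, 4.
Eigenvectors: (-1,-2) for λ=2, (1,1) for λ=4.
From the initial condition, c_1 = 2, c_2 = 2.
x(ln 4) = (2)(4^2)(-1) + (2)(4^4)(1) = 480.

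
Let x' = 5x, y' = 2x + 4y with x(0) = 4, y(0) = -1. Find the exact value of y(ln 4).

5888

A = [[5,0],[2,4]]; eigenvalues λ = 5, 4.
Eigenvectors: (1,2) for λ=5, (0,-1) for λ=4.
From the initial condition, c_1 = 4, c_2 = 9.
y(ln 4) = (4)(4^5)(2) + (9)(4^4)(-1) = 5888.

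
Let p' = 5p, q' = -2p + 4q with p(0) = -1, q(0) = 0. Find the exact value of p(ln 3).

-243

A = [[5,0],[-2,4]]; eigenvalues λ = 4, 5.
Eigenvectors: (0,-1) for λ=4, (-1,2) for λ=5.
From the initial condition, c_1 = 2, c_2 = 1.
p(ln 3) = (2)(3^4)(0) + (1)(3^5)(-1) = -243.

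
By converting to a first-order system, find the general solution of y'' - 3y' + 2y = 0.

Let x_1 = y, x_2 = y'. Then x_1' = x_2 and x_2' = -2x_1 + 3x_2.
A = [[0,1],[-2,3]]; det(A-λI) = λ^2 - 3λ + 2.
Eigenvalues λ = 2, 1 with eigenvectors (1,2), (1,1).

y(t) = K_1e^(2t) + K_2e^(t)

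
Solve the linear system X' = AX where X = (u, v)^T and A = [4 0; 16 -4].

Coefficient matrix A = [[4, 0], [16, -4]].
Characteristic polynomial det(A - λI) = λ^2 - 16 = 0.
Eigenvalues λ = 4, -4.
For λ=4: (A-λI) row 2 is [16, -8], so an eigenvector is (-1, -2).
For λ=-4: (A-λI) row 1 is [8, 0], so an eigenvector is (0, 1).
General solution: c_1e^(4t)(-1,-2) + c_2e^(-4t)(0,1).

u(t) = -c_1e^(4t), v(t) = -2c_1e^(4t) + c_2e^(-4t)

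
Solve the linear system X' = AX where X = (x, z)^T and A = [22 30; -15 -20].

Coefficient matrix A = [[22, 30], [-15, -20]].
Characteristic polynomial det(A - λI) = λ^2 - 2λ + 10 = 0.
Eigenvalues λ = 1 ± 3i (complex conjugate pair).
For λ=1+3i: an eigenvector is (3,-2) - i(1,-1) = (3 - i, -2 + i).
A real fundamental pair from Re and Im of e^((1+3i)t)v: X_1 = e^(t)(cos(3t)·(3,-2) + sin(3t)·(1,-1)), X_2 = e^(t)(sin(3t)·(3,-2) - cos(3t)·(1,-1)).
General solution: c_1X_1 + c_2X_2.

x(t) = c_1e^(t)sin(3t) + 3c_1e^(t)cos(3t) + 3c_2e^(t)sin(3t) - c_2e^(t)cos(3t), z(t) = -c_1e^(t)sin(3t) - 2c_1e^(t)cos(3t) - 2c_2e^(t)sin(3t) + c_2e^(t)cos(3t)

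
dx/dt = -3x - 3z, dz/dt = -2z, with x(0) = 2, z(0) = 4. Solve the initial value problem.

x(t) = -12e^(-2t) + 14e^(-3t), z(t) = 4e^(-2t)

Coefficient matrix A = [[-3, -3], [0, -2]].
Characteristic polynomial det(A - λI) = λ^2 + 5λ + 6 = 0.
Eigenvalues λ = -3, -2.
For λ=-3: (A-λI) row 1 is [0, -3], so an eigenvector is (1, 0).
For λ=-2: (A-λI) row 1 is [-1, -3], so an eigenvector is (3, -1).
General solution: C_1e^(-3t)(1,0) + C_2e^(-2t)(3,-1).
Applying x(0)=2, z(0)=4 gives C_1=14, C_2=-4.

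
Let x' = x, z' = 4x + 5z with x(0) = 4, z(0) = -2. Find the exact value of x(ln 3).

12

A = [[1,0],[4,5]]; eigenvalues λ = 5, 1.
Eigenvectors: (0,-1) for λ=5, (1,-1) for λ=1.
From the initial condition, c_1 = -2, c_2 = 4.
x(ln 3) = (-2)(3^5)(0) + (4)(3^1)(1) = 12.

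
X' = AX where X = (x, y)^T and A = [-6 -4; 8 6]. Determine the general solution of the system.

x(t) = -C_1e^(-2t) - C_2e^(2t), y(t) = C_1e^(-2t) + 2C_2e^(2t)

Coefficient matrix A = [[-6, -4], [8, 6]].
Characteristic polynomial det(A - λI) = λ^2 - 4 = 0.
Eigenvalues λ = -2, 2.
For λ=-2: (A-λI) row 1 is [-4, -4], so an eigenvector is (-1, 1).
For λ=2: (A-λI) row 1 is [-8, -4], so an eigenvector is (-1, 2).
General solution: C_1e^(-2t)(-1,1) + C_2e^(2t)(-1,2).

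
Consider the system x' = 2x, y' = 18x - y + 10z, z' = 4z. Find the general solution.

Coefficient matrix A = [[2, 0, 0], [18, -1, 10], [0, 0, 4]].
det(A - λI) = 0 gives eigenvalues λ = 2, 4, -1.
For λ=2: eigenvector (1,6,0).
For λ=4: eigenvector (0,2,1).
For λ=-1: eigenvector (0,1,0).
General solution: c_1e^(2t)(1,6,0) + c_2e^(4t)(0,2,1) + c_3e^(-t)(0,1,0).

x(t) = c_1e^(2t), y(t) = 6c_1e^(2t) + 2c_2e^(4t) + c_3e^(-t), z(t) = c_2e^(4t)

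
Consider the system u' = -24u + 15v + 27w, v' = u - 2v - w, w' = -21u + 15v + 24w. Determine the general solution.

Coefficient matrix A = [[-24, 15, 27], [1, -2, -1], [-21, 15, 24]].
det(A - λI) = 0 gives eigenvalues λ = 3, -2, -3.
For λ=3: eigenvector (1,0,1).
For λ=-2: eigenvector (-3,1,-3).
For λ=-3: eigenvector (7,-1,6).
General solution: c_1e^(3t)(1,0,1) + c_2e^(-2t)(-3,1,-3) + c_3e^(-3t)(7,-1,6).

u(t) = c_1e^(3t) - 3c_2e^(-2t) + 7c_3e^(-3t), v(t) = c_2e^(-2t) - c_3e^(-3t), w(t) = c_1e^(3t) - 3c_2e^(-2t) + 6c_3e^(-3t)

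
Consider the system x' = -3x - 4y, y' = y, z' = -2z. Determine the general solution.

Coefficient matrix A = [[-3, -4, 0], [0, 1, 0], [0, 0, -2]].
det(A - λI) = 0 gives eigenvalues λ = 1, -2, -3.
For λ=1: eigenvector (1,-1,0).
For λ=-2: eigenvector (0,0,1).
For λ=-3: eigenvector (1,0,0).
General solution: c_1e^(t)(1,-1,0) + c_2e^(-2t)(0,0,1) + c_3e^(-3t)(1,0,0).

x(t) = c_1e^(t) + c_3e^(-3t), y(t) = -c_1e^(t), z(t) = c_2e^(-2t)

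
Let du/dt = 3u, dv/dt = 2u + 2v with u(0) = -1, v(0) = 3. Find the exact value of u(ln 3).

-27

A = [[3,0],[2,2]]; eigenvalues λ = 2, 3.
Eigenvectors: (0,1) for λ=2, (1,2) for λ=3.
From the initial condition, c_1 = 5, c_2 = -1.
u(ln 3) = (5)(3^2)(0) + (-1)(3^3)(1) = -27.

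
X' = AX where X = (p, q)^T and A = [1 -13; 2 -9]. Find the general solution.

Coefficient matrix A = [[1, -13], [2, -9]].
Characteristic polynomial det(A - λI) = λ^2 + 8λ + 17 = 0.
Eigenvalues λ = -4 ± i (complex conjugate pair).
For λ=-4+i: an eigenvector is (-2,-1) - i(3,1) = (-2 - 3i, -1 - i).
A real fundamental pair from Re and Im of e^((-4+i)t)v: X_1 = e^(-4t)(cos(t)·(-2,-1) + sin(t)·(3,1)), X_2 = e^(-4t)(sin(t)·(-2,-1) - cos(t)·(3,1)).
General solution: C_1X_1 + C_2X_2.

p(t) = 3C_1e^(-4t)sin(t) - 2C_1e^(-4t)cos(t) - 2C_2e^(-4t)sin(t) - 3C_2e^(-4t)cos(t), q(t) = C_1e^(-4t)sin(t) - C_1e^(-4t)cos(t) - C_2e^(-4t)sin(t) - C_2e^(-4t)cos(t)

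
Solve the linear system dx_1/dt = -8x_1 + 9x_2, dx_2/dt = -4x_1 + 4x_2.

x_1(t) = 3c_1e^(-2t) + 3c_2te^(-2t) - 2c_2e^(-2t), x_2(t) = 2c_1e^(-2t) + 2c_2te^(-2t) - c_2e^(-2t)

Coefficient matrix A = [[-8, 9], [-4, 4]].
Characteristic polynomial det(A - λI) = λ^2 + 4λ + 4 = 0.
Single eigenvalue λ = -2 with algebraic multiplicity 2.
Eigenvector v = (3,2); generalized eigenvector w with (A-λI)w=v is (-2,-1).
General solution: e^(-2t)[c_1·v + c_2·(t·v + w)].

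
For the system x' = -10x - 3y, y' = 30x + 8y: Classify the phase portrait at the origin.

A = [[-10,-3],[30,8]]; det(A-λI) = λ^2 + 2λ + 10.
λ = -1 ± 3i: negative real part.

stable spiral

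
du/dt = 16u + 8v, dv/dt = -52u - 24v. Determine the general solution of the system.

Coefficient matrix A = [[16, 8], [-52, -24]].
Characteristic polynomial det(A - λI) = λ^2 + 8λ + 32 = 0.
Eigenvalues λ = -4 ± 4i (complex conjugate pair).
For λ=-4+4i: an eigenvector is (-1,3) - i(1,-2) = (-1 - i, 3 + 2i).
A real fundamental pair from Re and Im of e^((-4+4i)t)v: X_1 = e^(-4t)(cos(4t)·(-1,3) + sin(4t)·(1,-2)), X_2 = e^(-4t)(sin(4t)·(-1,3) - cos(4t)·(1,-2)).
General solution: c_1X_1 + c_2X_2.

u(t) = c_1e^(-4t)sin(4t) - c_1e^(-4t)cos(4t) - c_2e^(-4t)sin(4t) - c_2e^(-4t)cos(4t), v(t) = -2c_1e^(-4t)sin(4t) + 3c_1e^(-4t)cos(4t) + 3c_2e^(-4t)sin(4t) + 2c_2e^(-4t)cos(4t)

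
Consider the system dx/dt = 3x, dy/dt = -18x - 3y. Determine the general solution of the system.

x(t) = -K_2e^(3t), y(t) = K_1e^(-3t) + 3K_2e^(3t)

Coefficient matrix A = [[3, 0], [-18, -3]].
Characteristic polynomial det(A - λI) = λ^2 - 9 = 0.
Eigenvalues λ = -3, 3.
For λ=-3: (A-λI) row 1 is [6, 0], so an eigenvector is (0, 1).
For λ=3: (A-λI) row 2 is [-18, -6], so an eigenvector is (-1, 3).
General solution: K_1e^(-3t)(0,1) + K_2e^(3t)(-1,3).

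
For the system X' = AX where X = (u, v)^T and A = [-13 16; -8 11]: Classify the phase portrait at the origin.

saddle

A = [[-13,16],[-8,11]]; det(A-λI) = λ^2 + 2λ - 15.
λ = 3, -5: opposite signs.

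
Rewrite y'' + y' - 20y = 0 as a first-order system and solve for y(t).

Let x_1 = y, x_2 = y'. Then x_1' = x_2 and x_2' = 20x_1 - x_2.
A = [[0,1],[20,-1]]; det(A-λI) = λ^2 + λ - 20.
Eigenvalues λ = -5, 4 with eigenvectors (1,-5), (1,4).

y(t) = c_1e^(-5t) + c_2e^(4t)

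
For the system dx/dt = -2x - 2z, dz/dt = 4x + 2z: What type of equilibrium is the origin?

A = [[-2,-2],[4,2]]; det(A-λI) = λ^2 + 4.
λ = 0 ± 2i: zero real part.

center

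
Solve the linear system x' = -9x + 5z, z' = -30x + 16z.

x(t) = C_1e^(6t) - C_2e^(t), z(t) = 3C_1e^(6t) - 2C_2e^(t)

Coefficient matrix A = [[-9, 5], [-30, 16]].
Characteristic polynomial det(A - λI) = λ^2 - 7λ + 6 = 0.
Eigenvalues λ = 6, 1.
For λ=6: (A-λI) row 1 is [-15, 5], so an eigenvector is (1, 3).
For λ=1: (A-λI) row 1 is [-10, 5], so an eigenvector is (-1, -2).
General solution: C_1e^(6t)(1,3) + C_2e^(t)(-1,-2).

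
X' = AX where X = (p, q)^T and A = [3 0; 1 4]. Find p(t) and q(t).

p(t) = -C_1e^(3t), q(t) = C_1e^(3t) + C_2e^(4t)

Coefficient matrix A = [[3, 0], [1, 4]].
Characteristic polynomial det(A - λI) = λ^2 - 7λ + 12 = 0.
Eigenvalues λ = 3, 4.
For λ=3: (A-λI) row 2 is [1, 1], so an eigenvector is (-1, 1).
For λ=4: (A-λI) row 1 is [-1, 0], so an eigenvector is (0, 1).
General solution: C_1e^(3t)(-1,1) + C_2e^(4t)(0,1).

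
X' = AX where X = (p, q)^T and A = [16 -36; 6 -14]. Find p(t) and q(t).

Coefficient matrix A = [[16, -36], [6, -14]].
Characteristic polynomial det(A - λI) = λ^2 - 2λ - 8 = 0.
Eigenvalues λ = 4, -2.
For λ=4: (A-λI) row 1 is [12, -36], so an eigenvector is (3, 1).
For λ=-2: (A-λI) row 1 is [18, -36], so an eigenvector is (-2, -1).
General solution: C_1e^(4t)(3,1) + C_2e^(-2t)(-2,-1).

p(t) = 3C_1e^(4t) - 2C_2e^(-2t), q(t) = C_1e^(4t) - C_2e^(-2t)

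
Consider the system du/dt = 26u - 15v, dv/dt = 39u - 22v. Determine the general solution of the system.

u(t) = 2C_1e^(2t)sin(3t) - C_1e^(2t)cos(3t) - C_2e^(2t)sin(3t) - 2C_2e^(2t)cos(3t), v(t) = 3C_1e^(2t)sin(3t) - 2C_1e^(2t)cos(3t) - 2C_2e^(2t)sin(3t) - 3C_2e^(2t)cos(3t)

Coefficient matrix A = [[26, -15], [39, -22]].
Characteristic polynomial det(A - λI) = λ^2 - 4λ + 13 = 0.
Eigenvalues λ = 2 ± 3i (complex conjugate pair).
For λ=2+3i: an eigenvector is (-1,-2) - i(2,3) = (-1 - 2i, -2 - 3i).
A real fundamental pair from Re and Im of e^((2+3i)t)v: X_1 = e^(2t)(cos(3t)·(-1,-2) + sin(3t)·(2,3)), X_2 = e^(2t)(sin(3t)·(-1,-2) - cos(3t)·(2,3)).
General solution: C_1X_1 + C_2X_2.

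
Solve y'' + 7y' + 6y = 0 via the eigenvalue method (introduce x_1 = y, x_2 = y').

Let x_1 = y, x_2 = y'. Then x_1' = x_2 and x_2' = -6x_1 - 7x_2.
A = [[0,1],[-6,-7]]; det(A-λI) = λ^2 + 7λ + 6.
Eigenvalues λ = -1, -6 with eigenvectors (1,-1), (1,-6).

y(t) = c_1e^(-t) + c_2e^(-6t)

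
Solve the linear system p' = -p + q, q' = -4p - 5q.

p(t) = C_1e^(-3t) + C_2te^(-3t) + C_2e^(-3t), q(t) = -2C_1e^(-3t) - 2C_2te^(-3t) - C_2e^(-3t)

Coefficient matrix A = [[-1, 1], [-4, -5]].
Characteristic polynomial det(A - λI) = λ^2 + 6λ + 9 = 0.
Single eigenvalue λ = -3 with algebraic multiplicity 2.
Eigenvector v = (1,-2); generalized eigenvector w with (A-λI)w=v is (1,-1).
General solution: e^(-3t)[C_1·v + C_2·(t·v + w)].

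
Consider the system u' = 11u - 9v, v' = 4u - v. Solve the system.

u(t) = 3C_1e^(5t) + 3C_2te^(5t) - C_2e^(5t), v(t) = 2C_1e^(5t) + 2C_2te^(5t) - C_2e^(5t)

Coefficient matrix A = [[11, -9], [4, -1]].
Characteristic polynomial det(A - λI) = λ^2 - 10λ + 25 = 0.
Single eigenvalue λ = 5 with algebraic multiplicity 2.
Eigenvector v = (3,2); generalized eigenvector w with (A-λI)w=v is (-1,-1).
General solution: e^(5t)[C_1·v + C_2·(t·v + w)].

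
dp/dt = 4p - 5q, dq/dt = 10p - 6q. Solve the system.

Coefficient matrix A = [[4, -5], [10, -6]].
Characteristic polynomial det(A - λI) = λ^2 + 2λ + 26 = 0.
Eigenvalues λ = -1 ± 5i (complex conjugate pair).
For λ=-1+5i: an eigenvector is (0,1) - i(-1,-1) = (0 + i, 1 + i).
A real fundamental pair from Re and Im of e^((-1+5i)t)v: X_1 = e^(-t)(cos(5t)·(0,1) + sin(5t)·(-1,-1)), X_2 = e^(-t)(sin(5t)·(0,1) - cos(5t)·(-1,-1)).
General solution: C_1X_1 + C_2X_2.

p(t) = -C_1e^(-t)sin(5t) + C_2e^(-t)cos(5t), q(t) = -C_1e^(-t)sin(5t) + C_1e^(-t)cos(5t) + C_2e^(-t)sin(5t) + C_2e^(-t)cos(5t)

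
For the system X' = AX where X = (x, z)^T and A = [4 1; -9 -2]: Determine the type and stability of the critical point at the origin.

unstable improper node

A = [[4,1],[-9,-2]]; det(A-λI) = λ^2 - 2λ + 1.
repeated λ = 1 with a single eigenvector.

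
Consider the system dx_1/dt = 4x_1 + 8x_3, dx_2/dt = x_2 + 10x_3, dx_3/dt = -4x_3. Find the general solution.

Coefficient matrix A = [[4, 0, 8], [0, 1, 10], [0, 0, -4]].
det(A - λI) = 0 gives eigenvalues λ = -4, 4, 1.
For λ=-4: eigenvector (1,2,-1).
For λ=4: eigenvector (1,0,0).
For λ=1: eigenvector (0,1,0).
General solution: c_1e^(-4t)(1,2,-1) + c_2e^(4t)(1,0,0) + c_3e^(t)(0,1,0).

x_1(t) = c_1e^(-4t) + c_2e^(4t), x_2(t) = 2c_1e^(-4t) + c_3e^(t), x_3(t) = -c_1e^(-4t)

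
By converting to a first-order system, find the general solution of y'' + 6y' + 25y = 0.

Let x_1 = y, x_2 = y'. Then x_1' = x_2 and x_2' = -25x_1 - 6x_2.
A = [[0,1],[-25,-6]]; det(A-λI) = λ^2 + 6λ + 25.
Eigenvalues λ = -3 ± 4i.

y(t) = c_1e^(-3t)cos(4t) + c_2e^(-3t)sin(4t)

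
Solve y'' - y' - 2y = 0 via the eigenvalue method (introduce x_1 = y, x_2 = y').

Let x_1 = y, x_2 = y'. Then x_1' = x_2 and x_2' = 2x_1 + x_2.
A = [[0,1],[2,1]]; det(A-λI) = λ^2 - λ - 2.
Eigenvalues λ = -1, 2 with eigenvectors (1,-1), (1,2).

y(t) = C_1e^(-t) + C_2e^(2t)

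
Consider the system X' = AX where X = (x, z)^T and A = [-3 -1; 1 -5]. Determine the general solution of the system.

x(t) = K_1e^(-4t) + K_2te^(-4t), z(t) = K_1e^(-4t) + K_2te^(-4t) - K_2e^(-4t)

Coefficient matrix A = [[-3, -1], [1, -5]].
Characteristic polynomial det(A - λI) = λ^2 + 8λ + 16 = 0.
Single eigenvalue λ = -4 with algebraic multiplicity 2.
Eigenvector v = (1,1); generalized eigenvector w with (A-λI)w=v is (0,-1).
General solution: e^(-4t)[K_1·v + K_2·(t·v + w)].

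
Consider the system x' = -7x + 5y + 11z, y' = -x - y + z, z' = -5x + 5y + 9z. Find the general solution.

Coefficient matrix A = [[-7, 5, 11], [-1, -1, 1], [-5, 5, 9]].
det(A - λI) = 0 gives eigenvalues λ = -1, -2, 4.
For λ=-1: eigenvector (1,-1,1).
For λ=-2: eigenvector (1,1,0).
For λ=4: eigenvector (1,0,1).
General solution: c_1e^(-t)(1,-1,1) + c_2e^(-2t)(1,1,0) + c_3e^(4t)(1,0,1).

x(t) = c_1e^(-t) + c_2e^(-2t) + c_3e^(4t), y(t) = -c_1e^(-t) + c_2e^(-2t), z(t) = c_1e^(-t) + c_3e^(4t)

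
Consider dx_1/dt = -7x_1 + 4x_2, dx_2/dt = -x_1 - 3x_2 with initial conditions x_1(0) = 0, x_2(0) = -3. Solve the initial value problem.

x_1(t) = -12te^(-5t), x_2(t) = -6te^(-5t) - 3e^(-5t)

Coefficient matrix A = [[-7, 4], [-1, -3]].
Characteristic polynomial det(A - λI) = λ^2 + 10λ + 25 = 0.
Single eigenvalue λ = -5 with algebraic multiplicity 2.
Eigenvector v = (2,1); generalized eigenvector w with (A-λI)w=v is (3,2).
General solution: e^(-5t)[K_1·v + K_2·(t·v + w)].
Applying x_1(0)=0, x_2(0)=-3 gives K_1=9, K_2=-6.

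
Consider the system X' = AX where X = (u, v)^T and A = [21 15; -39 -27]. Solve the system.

Coefficient matrix A = [[21, 15], [-39, -27]].
Characteristic polynomial det(A - λI) = λ^2 + 6λ + 18 = 0.
Eigenvalues λ = -3 ± 3i (complex conjugate pair).
For λ=-3+3i: an eigenvector is (2,-3) - i(1,-2) = (2 - i, -3 + 2i).
A real fundamental pair from Re and Im of e^((-3+3i)t)v: X_1 = e^(-3t)(cos(3t)·(2,-3) + sin(3t)·(1,-2)), X_2 = e^(-3t)(sin(3t)·(2,-3) - cos(3t)·(1,-2)).
General solution: C_1X_1 + C_2X_2.

u(t) = C_1e^(-3t)sin(3t) + 2C_1e^(-3t)cos(3t) + 2C_2e^(-3t)sin(3t) - C_2e^(-3t)cos(3t), v(t) = -2C_1e^(-3t)sin(3t) - 3C_1e^(-3t)cos(3t) - 3C_2e^(-3t)sin(3t) + 2C_2e^(-3t)cos(3t)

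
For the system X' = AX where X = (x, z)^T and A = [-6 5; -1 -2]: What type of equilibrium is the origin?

stable spiral

A = [[-6,5],[-1,-2]]; det(A-λI) = λ^2 + 8λ + 17.
λ = -4 ± i: negative real part.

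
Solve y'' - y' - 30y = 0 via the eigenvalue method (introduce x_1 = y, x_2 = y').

y(t) = C_1e^(-5t) + C_2e^(6t)

Let x_1 = y, x_2 = y'. Then x_1' = x_2 and x_2' = 30x_1 + x_2.
A = [[0,1],[30,1]]; det(A-λI) = λ^2 - λ - 30.
Eigenvalues λ = -5, 6 with eigenvectors (1,-5), (1,6).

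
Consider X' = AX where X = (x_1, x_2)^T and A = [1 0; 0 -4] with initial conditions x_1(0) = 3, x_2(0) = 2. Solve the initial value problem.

x_1(t) = 3e^(t), x_2(t) = 2e^(-4t)

Coefficient matrix A = [[1, 0], [0, -4]].
Characteristic polynomial det(A - λI) = λ^2 + 3λ - 4 = 0.
Eigenvalues λ = -4, 1.
For λ=-4: (A-λI) row 1 is [5, 0], so an eigenvector is (0, 1).
For λ=1: (A-λI) row 2 is [0, -5], so an eigenvector is (-1, 0).
General solution: K_1e^(-4t)(0,1) + K_2e^(t)(-1,0).
Applying x_1(0)=3, x_2(0)=2 gives K_1=2, K_2=-3.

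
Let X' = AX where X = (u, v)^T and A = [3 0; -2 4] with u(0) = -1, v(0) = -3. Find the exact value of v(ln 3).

A = [[3,0],[-2,4]]; eigenvalues λ = 3, 4.
Eigenvectors: (1,2) for λ=3, (0,-1) for λ=4.
From the initial condition, c_1 = -1, c_2 = 1.
v(ln 3) = (-1)(3^3)(2) + (1)(3^4)(-1) = -135.

-135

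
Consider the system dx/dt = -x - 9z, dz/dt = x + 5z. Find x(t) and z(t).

x(t) = 3C_1e^(2t) + 3C_2te^(2t) + 2C_2e^(2t), z(t) = -C_1e^(2t) - C_2te^(2t) - C_2e^(2t)

Coefficient matrix A = [[-1, -9], [1, 5]].
Characteristic polynomial det(A - λI) = λ^2 - 4λ + 4 = 0.
Single eigenvalue λ = 2 with algebraic multiplicity 2.
Eigenvector v = (3,-1); generalized eigenvector w with (A-λI)w=v is (2,-1).
General solution: e^(2t)[C_1·v + C_2·(t·v + w)].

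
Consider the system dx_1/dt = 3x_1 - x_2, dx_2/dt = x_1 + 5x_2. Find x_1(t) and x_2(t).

Coefficient matrix A = [[3, -1], [1, 5]].
Characteristic polynomial det(A - λI) = λ^2 - 8λ + 16 = 0.
Single eigenvalue λ = 4 with algebraic multiplicity 2.
Eigenvector v = (1,-1); generalized eigenvector w with (A-λI)w=v is (-3,2).
General solution: e^(4t)[K_1·v + K_2·(t·v + w)].

x_1(t) = K_1e^(4t) + K_2te^(4t) - 3K_2e^(4t), x_2(t) = -K_1e^(4t) - K_2te^(4t) + 2K_2e^(4t)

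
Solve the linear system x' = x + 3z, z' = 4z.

x(t) = K_1e^(t) - K_2e^(4t), z(t) = -K_2e^(4t)

Coefficient matrix A = [[1, 3], [0, 4]].
Characteristic polynomial det(A - λI) = λ^2 - 5λ + 4 = 0.
Eigenvalues λ = 1, 4.
For λ=1: (A-λI) row 1 is [0, 3], so an eigenvector is (1, 0).
For λ=4: (A-λI) row 1 is [-3, 3], so an eigenvector is (-1, -1).
General solution: K_1e^(t)(1,0) + K_2e^(4t)(-1,-1).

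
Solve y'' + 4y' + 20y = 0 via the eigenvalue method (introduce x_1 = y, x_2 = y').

y(t) = C_1e^(-2t)cos(4t) + C_2e^(-2t)sin(4t)

Let x_1 = y, x_2 = y'. Then x_1' = x_2 and x_2' = -20x_1 - 4x_2.
A = [[0,1],[-20,-4]]; det(A-λI) = λ^2 + 4λ + 20.
Eigenvalues λ = -2 ± 4i.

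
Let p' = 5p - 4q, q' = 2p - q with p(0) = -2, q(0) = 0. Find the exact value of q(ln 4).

A = [[5,-4],[2,-1]]; eigenvalues λ = 3, 1.
Eigenvectors: (-2,-1) for λ=3, (-1,-1) for λ=1.
From the initial condition, c_1 = 2, c_2 = -2.
q(ln 4) = (2)(4^3)(-1) + (-2)(4^1)(-1) = -120.

-120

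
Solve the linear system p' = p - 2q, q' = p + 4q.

p(t) = -2K_1e^(2t) + K_2e^(3t), q(t) = K_1e^(2t) - K_2e^(3t)

Coefficient matrix A = [[1, -2], [1, 4]].
Characteristic polynomial det(A - λI) = λ^2 - 5λ + 6 = 0.
Eigenvalues λ = 2, 3.
For λ=2: (A-λI) row 1 is [-1, -2], so an eigenvector is (-2, 1).
For λ=3: (A-λI) row 1 is [-2, -2], so an eigenvector is (1, -1).
General solution: K_1e^(2t)(-2,1) + K_2e^(3t)(1,-1).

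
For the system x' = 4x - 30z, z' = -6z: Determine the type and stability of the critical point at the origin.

A = [[4,-30],[0,-6]]; det(A-λI) = λ^2 + 2λ - 24.
λ = 4, -6: opposite signs.

saddle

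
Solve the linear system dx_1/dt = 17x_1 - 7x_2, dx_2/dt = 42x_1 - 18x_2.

Coefficient matrix A = [[17, -7], [42, -18]].
Characteristic polynomial det(A - λI) = λ^2 + λ - 12 = 0.
Eigenvalues λ = -4, 3.
For λ=-4: (A-λI) row 1 is [21, -7], so an eigenvector is (1, 3).
For λ=3: (A-λI) row 1 is [14, -7], so an eigenvector is (1, 2).
General solution: C_1e^(-4t)(1,3) + C_2e^(3t)(1,2).

x_1(t) = C_1e^(-4t) + C_2e^(3t), x_2(t) = 3C_1e^(-4t) + 2C_2e^(3t)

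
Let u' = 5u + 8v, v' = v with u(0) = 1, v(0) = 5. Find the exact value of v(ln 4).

A = [[5,8],[0,1]]; eigenvalues λ = 1, 5.
Eigenvectors: (-2,1) for λ=1, (-1,0) for λ=5.
From the initial condition, c_1 = 5, c_2 = -11.
v(ln 4) = (5)(4^1)(1) + (-11)(4^5)(0) = 20.

20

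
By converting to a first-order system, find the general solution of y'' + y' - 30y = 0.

y(t) = C_1e^(-6t) + C_2e^(5t)

Let x_1 = y, x_2 = y'. Then x_1' = x_2 and x_2' = 30x_1 - x_2.
A = [[0,1],[30,-1]]; det(A-λI) = λ^2 + λ - 30.
Eigenvalues λ = -6, 5 with eigenvectors (1,-6), (1,5).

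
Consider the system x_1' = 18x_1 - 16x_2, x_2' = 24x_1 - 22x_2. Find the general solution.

x_1(t) = -C_1e^(2t) + 2C_2e^(-6t), x_2(t) = -C_1e^(2t) + 3C_2e^(-6t)

Coefficient matrix A = [[18, -16], [24, -22]].
Characteristic polynomial det(A - λI) = λ^2 + 4λ - 12 = 0.
Eigenvalues λ = 2, -6.
For λ=2: (A-λI) row 1 is [16, -16], so an eigenvector is (-1, -1).
For λ=-6: (A-λI) row 1 is [24, -16], so an eigenvector is (2, 3).
General solution: C_1e^(2t)(-1,-1) + C_2e^(-6t)(2,3).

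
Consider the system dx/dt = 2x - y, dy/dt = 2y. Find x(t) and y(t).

x(t) = -c_1e^(2t) - c_2te^(2t) - 2c_2e^(2t), y(t) = c_2e^(2t)

Coefficient matrix A = [[2, -1], [0, 2]].
Characteristic polynomial det(A - λI) = λ^2 - 4λ + 4 = 0.
Single eigenvalue λ = 2 with algebraic multiplicity 2.
Eigenvector v = (-1,0); generalized eigenvector w with (A-λI)w=v is (-2,1).
General solution: e^(2t)[c_1·v + c_2·(t·v + w)].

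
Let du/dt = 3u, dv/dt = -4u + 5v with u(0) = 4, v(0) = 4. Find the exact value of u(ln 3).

A = [[3,0],[-4,5]]; eigenvalues λ = 5, 3.
Eigenvectors: (0,-1) for λ=5, (1,2) for λ=3.
From the initial condition, c_1 = 4, c_2 = 4.
u(ln 3) = (4)(3^5)(0) + (4)(3^3)(1) = 108.

108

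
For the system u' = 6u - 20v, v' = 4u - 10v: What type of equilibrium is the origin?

A = [[6,-20],[4,-10]]; det(A-λI) = λ^2 + 4λ + 20.
λ = -2 ± 4i: negative real part.

stable spiral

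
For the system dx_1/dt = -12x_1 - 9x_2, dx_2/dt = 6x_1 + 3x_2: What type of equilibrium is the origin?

A = [[-12,-9],[6,3]]; det(A-λI) = λ^2 + 9λ + 18.
λ = -3, -6: both negative.

stable node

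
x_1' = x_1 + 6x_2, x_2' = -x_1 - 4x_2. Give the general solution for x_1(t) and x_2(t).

Coefficient matrix A = [[1, 6], [-1, -4]].
Characteristic polynomial det(A - λI) = λ^2 + 3λ + 2 = 0.
Eigenvalues λ = -2, -1.
For λ=-2: (A-λI) row 1 is [3, 6], so an eigenvector is (-2, 1).
For λ=-1: (A-λI) row 1 is [2, 6], so an eigenvector is (3, -1).
General solution: c_1e^(-2t)(-2,1) + c_2e^(-t)(3,-1).

x_1(t) = -2c_1e^(-2t) + 3c_2e^(-t), x_2(t) = c_1e^(-2t) - c_2e^(-t)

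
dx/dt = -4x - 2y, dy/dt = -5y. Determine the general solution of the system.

Coefficient matrix A = [[-4, -2], [0, -5]].
Characteristic polynomial det(A - λI) = λ^2 + 9λ + 20 = 0.
Eigenvalues λ = -4, -5.
For λ=-4: (A-λI) row 1 is [0, -2], so an eigenvector is (-1, 0).
For λ=-5: (A-λI) row 1 is [1, -2], so an eigenvector is (2, 1).
General solution: c_1e^(-4t)(-1,0) + c_2e^(-5t)(2,1).

x(t) = -c_1e^(-4t) + 2c_2e^(-5t), y(t) = c_2e^(-5t)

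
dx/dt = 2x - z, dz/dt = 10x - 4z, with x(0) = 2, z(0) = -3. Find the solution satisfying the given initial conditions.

Coefficient matrix A = [[2, -1], [10, -4]].
Characteristic polynomial det(A - λI) = λ^2 + 2λ + 2 = 0.
Eigenvalues λ = -1 ± i (complex conjugate pair).
For λ=-1+i: an eigenvector is (1,3) - i(0,1) = (1, 3 - i).
A real fundamental pair from Re and Im of e^((-1+i)t)v: X_1 = e^(-t)(cos(t)·(1,3) + sin(t)·(0,1)), X_2 = e^(-t)(sin(t)·(1,3) - cos(t)·(0,1)).
General solution: C_1X_1 + C_2X_2.
Applying x(0)=2, z(0)=-3 gives C_1=2, C_2=9.

x(t) = 9e^(-t)sin(t) + 2e^(-t)cos(t), z(t) = 29e^(-t)sin(t) - 3e^(-t)cos(t)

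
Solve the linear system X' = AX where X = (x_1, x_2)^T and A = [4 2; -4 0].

x_1(t) = K_1e^(2t)cos(2t) + K_2e^(2t)sin(2t), x_2(t) = -K_1e^(2t)sin(2t) - K_1e^(2t)cos(2t) - K_2e^(2t)sin(2t) + K_2e^(2t)cos(2t)

Coefficient matrix A = [[4, 2], [-4, 0]].
Characteristic polynomial det(A - λI) = λ^2 - 4λ + 8 = 0.
Eigenvalues λ = 2 ± 2i (complex conjugate pair).
For λ=2+2i: an eigenvector is (1,-1) - i(0,-1) = (1, -1 + i).
A real fundamental pair from Re and Im of e^((2+2i)t)v: X_1 = e^(2t)(cos(2t)·(1,-1) + sin(2t)·(0,-1)), X_2 = e^(2t)(sin(2t)·(1,-1) - cos(2t)·(0,-1)).
General solution: K_1X_1 + K_2X_2.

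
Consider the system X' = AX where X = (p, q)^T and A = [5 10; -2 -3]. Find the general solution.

p(t) = C_1e^(t)sin(2t) - 2C_1e^(t)cos(2t) - 2C_2e^(t)sin(2t) - C_2e^(t)cos(2t), q(t) = C_1e^(t)cos(2t) + C_2e^(t)sin(2t)

Coefficient matrix A = [[5, 10], [-2, -3]].
Characteristic polynomial det(A - λI) = λ^2 - 2λ + 5 = 0.
Eigenvalues λ = 1 ± 2i (complex conjugate pair).
For λ=1+2i: an eigenvector is (-2,1) - i(1,0) = (-2 - i, 1).
A real fundamental pair from Re and Im of e^((1+2i)t)v: X_1 = e^(t)(cos(2t)·(-2,1) + sin(2t)·(1,0)), X_2 = e^(t)(sin(2t)·(-2,1) - cos(2t)·(1,0)).
General solution: C_1X_1 + C_2X_2.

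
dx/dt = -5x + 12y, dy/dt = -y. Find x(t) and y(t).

x(t) = C_1e^(-5t) - 3C_2e^(-t), y(t) = -C_2e^(-t)

Coefficient matrix A = [[-5, 12], [0, -1]].
Characteristic polynomial det(A - λI) = λ^2 + 6λ + 5 = 0.
Eigenvalues λ = -5, -1.
For λ=-5: (A-λI) row 1 is [0, 12], so an eigenvector is (1, 0).
For λ=-1: (A-λI) row 1 is [-4, 12], so an eigenvector is (-3, -1).
General solution: C_1e^(-5t)(1,0) + C_2e^(-t)(-3,-1).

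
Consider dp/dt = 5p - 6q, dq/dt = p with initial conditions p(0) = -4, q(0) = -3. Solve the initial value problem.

Coefficient matrix A = [[5, -6], [1, 0]].
Characteristic polynomial det(A - λI) = λ^2 - 5λ + 6 = 0.
Eigenvalues λ = 2, 3.
For λ=2: (A-λI) row 1 is [3, -6], so an eigenvector is (2, 1).
For λ=3: (A-λI) row 1 is [2, -6], so an eigenvector is (3, 1).
General solution: c_1e^(2t)(2,1) + c_2e^(3t)(3,1).
Applying p(0)=-4, q(0)=-3 gives c_1=-5, c_2=2.

p(t) = 6e^(3t) - 10e^(2t), q(t) = 2e^(3t) - 5e^(2t)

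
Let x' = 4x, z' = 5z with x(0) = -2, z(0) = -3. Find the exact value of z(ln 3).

A = [[4,0],[0,5]]; eigenvalues λ = 5, 4.
Eigenvectors: (0,-1) for λ=5, (1,0) for λ=4.
From the initial condition, c_1 = 3, c_2 = -2.
z(ln 3) = (3)(3^5)(-1) + (-2)(3^4)(0) = -729.

-729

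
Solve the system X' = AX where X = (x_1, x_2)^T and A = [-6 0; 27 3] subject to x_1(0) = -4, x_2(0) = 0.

x_1(t) = -4e^(-6t), x_2(t) = -12e^(3t) + 12e^(-6t)

Coefficient matrix A = [[-6, 0], [27, 3]].
Characteristic polynomial det(A - λI) = λ^2 + 3λ - 18 = 0.
Eigenvalues λ = -6, 3.
For λ=-6: (A-λI) row 2 is [27, 9], so an eigenvector is (-1, 3).
For λ=3: (A-λI) row 1 is [-9, 0], so an eigenvector is (0, 1).
General solution: K_1e^(-6t)(-1,3) + K_2e^(3t)(0,1).
Applying x_1(0)=-4, x_2(0)=0 gives K_1=4, K_2=-12.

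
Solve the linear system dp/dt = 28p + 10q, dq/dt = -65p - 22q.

Coefficient matrix A = [[28, 10], [-65, -22]].
Characteristic polynomial det(A - λI) = λ^2 - 6λ + 34 = 0.
Eigenvalues λ = 3 ± 5i (complex conjugate pair).
For λ=3+5i: an eigenvector is (-1,3) - i(1,-2) = (-1 - i, 3 + 2i).
A real fundamental pair from Re and Im of e^((3+5i)t)v: X_1 = e^(3t)(cos(5t)·(-1,3) + sin(5t)·(1,-2)), X_2 = e^(3t)(sin(5t)·(-1,3) - cos(5t)·(1,-2)).
General solution: K_1X_1 + K_2X_2.

p(t) = K_1e^(3t)sin(5t) - K_1e^(3t)cos(5t) - K_2e^(3t)sin(5t) - K_2e^(3t)cos(5t), q(t) = -2K_1e^(3t)sin(5t) + 3K_1e^(3t)cos(5t) + 3K_2e^(3t)sin(5t) + 2K_2e^(3t)cos(5t)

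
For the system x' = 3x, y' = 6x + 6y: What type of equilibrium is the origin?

unstable node

A = [[3,0],[6,6]]; det(A-λI) = λ^2 - 9λ + 18.
λ = 3, 6: both positive.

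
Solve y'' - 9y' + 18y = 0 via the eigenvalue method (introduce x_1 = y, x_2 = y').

y(t) = C_1e^(3t) + C_2e^(6t)

Let x_1 = y, x_2 = y'. Then x_1' = x_2 and x_2' = -18x_1 + 9x_2.
A = [[0,1],[-18,9]]; det(A-λI) = λ^2 - 9λ + 18.
Eigenvalues λ = 3, 6 with eigenvectors (1,3), (1,6).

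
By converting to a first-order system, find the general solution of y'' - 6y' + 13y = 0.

Let x_1 = y, x_2 = y'. Then x_1' = x_2 and x_2' = -13x_1 + 6x_2.
A = [[0,1],[-13,6]]; det(A-λI) = λ^2 - 6λ + 13.
Eigenvalues λ = 3 ± 2i.

y(t) = c_1e^(3t)cos(2t) + c_2e^(3t)sin(2t)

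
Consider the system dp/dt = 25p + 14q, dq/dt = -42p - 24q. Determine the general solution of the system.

Coefficient matrix A = [[25, 14], [-42, -24]].
Characteristic polynomial det(A - λI) = λ^2 - λ - 12 = 0.
Eigenvalues λ = 4, -3.
For λ=4: (A-λI) row 1 is [21, 14], so an eigenvector is (-2, 3).
For λ=-3: (A-λI) row 1 is [28, 14], so an eigenvector is (-1, 2).
General solution: K_1e^(4t)(-2,3) + K_2e^(-3t)(-1,2).

p(t) = -2K_1e^(4t) - K_2e^(-3t), q(t) = 3K_1e^(4t) + 2K_2e^(-3t)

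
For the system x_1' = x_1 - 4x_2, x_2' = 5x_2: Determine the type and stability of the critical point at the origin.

A = [[1,-4],[0,5]]; det(A-λI) = λ^2 - 6λ + 5.
λ = 5, 1: both positive.

unstable node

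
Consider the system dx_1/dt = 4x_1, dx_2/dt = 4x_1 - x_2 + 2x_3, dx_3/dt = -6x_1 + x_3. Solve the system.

x_1(t) = c_2e^(4t), x_2(t) = c_1e^(-t) + c_3e^(t), x_3(t) = -2c_2e^(4t) + c_3e^(t)

Coefficient matrix A = [[4, 0, 0], [4, -1, 2], [-6, 0, 1]].
det(A - λI) = 0 gives eigenvalues λ = -1, 4, 1.
For λ=-1: eigenvector (0,1,0).
For λ=4: eigenvector (1,0,-2).
For λ=1: eigenvector (0,1,1).
General solution: c_1e^(-t)(0,1,0) + c_2e^(4t)(1,0,-2) + c_3e^(t)(0,1,1).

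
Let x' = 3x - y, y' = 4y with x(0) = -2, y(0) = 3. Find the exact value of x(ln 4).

A = [[3,-1],[0,4]]; eigenvalues λ = 4, 3.
Eigenvectors: (1,-1) for λ=4, (-1,0) for λ=3.
From the initial condition, c_1 = -3, c_2 = -1.
x(ln 4) = (-3)(4^4)(1) + (-1)(4^3)(-1) = -704.

-704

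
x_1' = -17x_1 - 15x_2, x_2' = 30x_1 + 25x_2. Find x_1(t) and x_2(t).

x_1(t) = C_1e^(4t)sin(3t) + 2C_1e^(4t)cos(3t) + 2C_2e^(4t)sin(3t) - C_2e^(4t)cos(3t), x_2(t) = -C_1e^(4t)sin(3t) - 3C_1e^(4t)cos(3t) - 3C_2e^(4t)sin(3t) + C_2e^(4t)cos(3t)

Coefficient matrix A = [[-17, -15], [30, 25]].
Characteristic polynomial det(A - λI) = λ^2 - 8λ + 25 = 0.
Eigenvalues λ = 4 ± 3i (complex conjugate pair).
For λ=4+3i: an eigenvector is (2,-3) - i(1,-1) = (2 - i, -3 + i).
A real fundamental pair from Re and Im of e^((4+3i)t)v: X_1 = e^(4t)(cos(3t)·(2,-3) + sin(3t)·(1,-1)), X_2 = e^(4t)(sin(3t)·(2,-3) - cos(3t)·(1,-1)).
General solution: C_1X_1 + C_2X_2.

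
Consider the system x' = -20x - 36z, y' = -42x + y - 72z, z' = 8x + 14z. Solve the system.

Coefficient matrix A = [[-20, 0, -36], [-42, 1, -72], [8, 0, 14]].
det(A - λI) = 0 gives eigenvalues λ = -4, 1, -2.
For λ=-4: eigenvector (9,18,-4).
For λ=1: eigenvector (0,1,0).
For λ=-2: eigenvector (-2,-4,1).
General solution: C_1e^(-4t)(9,18,-4) + C_2e^(t)(0,1,0) + C_3e^(-2t)(-2,-4,1).

x(t) = 9C_1e^(-4t) - 2C_3e^(-2t), y(t) = 18C_1e^(-4t) + C_2e^(t) - 4C_3e^(-2t), z(t) = -4C_1e^(-4t) + C_3e^(-2t)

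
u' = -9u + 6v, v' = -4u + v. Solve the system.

Coefficient matrix A = [[-9, 6], [-4, 1]].
Characteristic polynomial det(A - λI) = λ^2 + 8λ + 15 = 0.
Eigenvalues λ = -5, -3.
For λ=-5: (A-λI) row 1 is [-4, 6], so an eigenvector is (-3, -2).
For λ=-3: (A-λI) row 1 is [-6, 6], so an eigenvector is (1, 1).
General solution: K_1e^(-5t)(-3,-2) + K_2e^(-3t)(1,1).

u(t) = -3K_1e^(-5t) + K_2e^(-3t), v(t) = -2K_1e^(-5t) + K_2e^(-3t)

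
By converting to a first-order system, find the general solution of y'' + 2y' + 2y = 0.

y(t) = c_1e^(-t)cos(t) + c_2e^(-t)sin(t)

Let x_1 = y, x_2 = y'. Then x_1' = x_2 and x_2' = -2x_1 - 2x_2.
A = [[0,1],[-2,-2]]; det(A-λI) = λ^2 + 2λ + 2.
Eigenvalues λ = -1 ± i.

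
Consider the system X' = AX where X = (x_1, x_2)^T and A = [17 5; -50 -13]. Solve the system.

Coefficient matrix A = [[17, 5], [-50, -13]].
Characteristic polynomial det(A - λI) = λ^2 - 4λ + 29 = 0.
Eigenvalues λ = 2 ± 5i (complex conjugate pair).
For λ=2+5i: an eigenvector is (0,1) - i(1,-3) = (0 - i, 1 + 3i).
A real fundamental pair from Re and Im of e^((2+5i)t)v: X_1 = e^(2t)(cos(5t)·(0,1) + sin(5t)·(1,-3)), X_2 = e^(2t)(sin(5t)·(0,1) - cos(5t)·(1,-3)).
General solution: K_1X_1 + K_2X_2.

x_1(t) = K_1e^(2t)sin(5t) - K_2e^(2t)cos(5t), x_2(t) = -3K_1e^(2t)sin(5t) + K_1e^(2t)cos(5t) + K_2e^(2t)sin(5t) + 3K_2e^(2t)cos(5t)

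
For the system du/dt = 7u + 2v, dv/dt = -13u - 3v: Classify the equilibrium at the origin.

unstable spiral

A = [[7,2],[-13,-3]]; det(A-λI) = λ^2 - 4λ + 5.
λ = 2 ± i: positive real part.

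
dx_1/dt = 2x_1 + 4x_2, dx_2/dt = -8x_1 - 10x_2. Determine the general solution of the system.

Coefficient matrix A = [[2, 4], [-8, -10]].
Characteristic polynomial det(A - λI) = λ^2 + 8λ + 12 = 0.
Eigenvalues λ = -2, -6.
For λ=-2: (A-λI) row 1 is [4, 4], so an eigenvector is (1, -1).
For λ=-6: (A-λI) row 1 is [8, 4], so an eigenvector is (-1, 2).
General solution: K_1e^(-2t)(1,-1) + K_2e^(-6t)(-1,2).

x_1(t) = K_1e^(-2t) - K_2e^(-6t), x_2(t) = -K_1e^(-2t) + 2K_2e^(-6t)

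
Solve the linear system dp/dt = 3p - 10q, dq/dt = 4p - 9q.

Coefficient matrix A = [[3, -10], [4, -9]].
Characteristic polynomial det(A - λI) = λ^2 + 6λ + 13 = 0.
Eigenvalues λ = -3 ± 2i (complex conjugate pair).
For λ=-3+2i: an eigenvector is (2,1) - i(1,1) = (2 - i, 1 - i).
A real fundamental pair from Re and Im of e^((-3+2i)t)v: X_1 = e^(-3t)(cos(2t)·(2,1) + sin(2t)·(1,1)), X_2 = e^(-3t)(sin(2t)·(2,1) - cos(2t)·(1,1)).
General solution: K_1X_1 + K_2X_2.

p(t) = K_1e^(-3t)sin(2t) + 2K_1e^(-3t)cos(2t) + 2K_2e^(-3t)sin(2t) - K_2e^(-3t)cos(2t), q(t) = K_1e^(-3t)sin(2t) + K_1e^(-3t)cos(2t) + K_2e^(-3t)sin(2t) - K_2e^(-3t)cos(2t)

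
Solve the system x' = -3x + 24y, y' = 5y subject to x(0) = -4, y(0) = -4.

Coefficient matrix A = [[-3, 24], [0, 5]].
Characteristic polynomial det(A - λI) = λ^2 - 2λ - 15 = 0.
Eigenvalues λ = 5, -3.
For λ=5: (A-λI) row 1 is [-8, 24], so an eigenvector is (-3, -1).
For λ=-3: (A-λI) row 1 is [0, 24], so an eigenvector is (-1, 0).
General solution: C_1e^(5t)(-3,-1) + C_2e^(-3t)(-1,0).
Applying x(0)=-4, y(0)=-4 gives C_1=4, C_2=-8.

x(t) = -12e^(5t) + 8e^(-3t), y(t) = -4e^(5t)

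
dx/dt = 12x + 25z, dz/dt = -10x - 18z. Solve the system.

Coefficient matrix A = [[12, 25], [-10, -18]].
Characteristic polynomial det(A - λI) = λ^2 + 6λ + 34 = 0.
Eigenvalues λ = -3 ± 5i (complex conjugate pair).
For λ=-3+5i: an eigenvector is (-2,1) - i(-1,1) = (-2 + i, 1 - i).
A real fundamental pair from Re and Im of e^((-3+5i)t)v: X_1 = e^(-3t)(cos(5t)·(-2,1) + sin(5t)·(-1,1)), X_2 = e^(-3t)(sin(5t)·(-2,1) - cos(5t)·(-1,1)).
General solution: c_1X_1 + c_2X_2.

x(t) = -c_1e^(-3t)sin(5t) - 2c_1e^(-3t)cos(5t) - 2c_2e^(-3t)sin(5t) + c_2e^(-3t)cos(5t), z(t) = c_1e^(-3t)sin(5t) + c_1e^(-3t)cos(5t) + c_2e^(-3t)sin(5t) - c_2e^(-3t)cos(5t)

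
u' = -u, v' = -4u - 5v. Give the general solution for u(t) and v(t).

Coefficient matrix A = [[-1, 0], [-4, -5]].
Characteristic polynomial det(A - λI) = λ^2 + 6λ + 5 = 0.
Eigenvalues λ = -5, -1.
For λ=-5: (A-λI) row 1 is [4, 0], so an eigenvector is (0, -1).
For λ=-1: (A-λI) row 2 is [-4, -4], so an eigenvector is (-1, 1).
General solution: c_1e^(-5t)(0,-1) + c_2e^(-t)(-1,1).

u(t) = -c_2e^(-t), v(t) = -c_1e^(-5t) + c_2e^(-t)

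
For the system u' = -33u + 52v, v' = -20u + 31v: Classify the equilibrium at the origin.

stable spiral

A = [[-33,52],[-20,31]]; det(A-λI) = λ^2 + 2λ + 17.
λ = -1 ± 4i: negative real part.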